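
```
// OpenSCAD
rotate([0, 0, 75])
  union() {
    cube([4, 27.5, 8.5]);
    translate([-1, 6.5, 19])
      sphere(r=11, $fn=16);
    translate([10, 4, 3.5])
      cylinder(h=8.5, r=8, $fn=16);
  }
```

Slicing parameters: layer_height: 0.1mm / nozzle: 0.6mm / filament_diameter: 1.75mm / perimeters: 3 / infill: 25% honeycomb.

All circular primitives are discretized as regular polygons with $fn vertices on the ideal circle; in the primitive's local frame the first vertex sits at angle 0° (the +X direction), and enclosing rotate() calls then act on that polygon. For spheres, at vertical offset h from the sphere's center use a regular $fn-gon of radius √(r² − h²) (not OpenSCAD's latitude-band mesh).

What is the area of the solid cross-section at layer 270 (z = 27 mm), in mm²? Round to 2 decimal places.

At z = 27 mm: the cube is not intersected at this z (z outside [0, 8.5]); the r=11 sphere at (-1, 6.5) contributes a regular 16-gon of circumradius √(11²−8²) = 7.550 (area = (16/2)·7.550²·sin(360°/16) = 174.50 mm²); the cylinder at (10, 4) is not intersected at this z (z outside [3.5, 12]); Combining (union): only the r=11 sphere at (-1, 6.5) is present, so the union is just that shape — area = 174.50 mm²; (whole slice rotated 75° about Z — lengths, areas and connectivity unchanged). Overall, the cross-section is a single solid region. Net area = 174.50 mm².

174.50 mm²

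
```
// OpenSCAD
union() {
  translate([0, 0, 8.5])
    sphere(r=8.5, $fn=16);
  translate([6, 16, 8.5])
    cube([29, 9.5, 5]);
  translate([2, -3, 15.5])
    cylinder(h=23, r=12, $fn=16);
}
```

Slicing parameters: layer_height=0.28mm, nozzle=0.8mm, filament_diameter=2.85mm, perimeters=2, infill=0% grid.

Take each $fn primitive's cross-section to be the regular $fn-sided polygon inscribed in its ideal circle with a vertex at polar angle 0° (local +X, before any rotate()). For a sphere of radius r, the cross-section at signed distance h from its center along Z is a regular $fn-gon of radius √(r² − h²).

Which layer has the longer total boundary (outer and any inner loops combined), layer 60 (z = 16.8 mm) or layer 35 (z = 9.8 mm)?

Layer 60 (z = 16.8): the r=8.5 sphere contributes a regular 16-gon of circumradius √(8.5²−8.3²) = 1.833 (perimeter = 2·16·1.833·sin(180°/16) = 11.44 mm); the cube at (6, 16) does not reach this height (z outside [8.5, 13.5]); the r=12 cylinder at (2, -3) contributes a regular 16-gon of circumradius 12 (perimeter = 2·16·12.000·sin(180°/16) = 74.91 mm); Taking the union: the r=8.5 sphere lies entirely inside the r=12 cylinder at (2, -3), so the union is just the r=12 cylinder at (2, -3) — boundary = 74.91 mm. So its perimeter = 74.91 mm. Layer 35 (z = 9.8): the r=8.5 sphere slices to a regular 16-gon of circumradius 8.400 (√(r²−h²) with h=1.3 from center) (perimeter = 2·16·8.400·sin(180°/16) = 52.44 mm); the cube at (6, 16) (footprint 29×9.5) is included at this height (perimeter 77.00 mm); the cylinder at (2, -3) is absent (z outside [15.5, 38.5]); Combining (union): the 2 present regions are separate (no shared area or edge), so areas and boundary lengths simply add and each stays a separate island — boundary = 129.44 mm. So its perimeter = 129.44 mm. Layer 35 is larger (129.44 vs 74.91 mm).

layer 35 (z = 9.8 mm)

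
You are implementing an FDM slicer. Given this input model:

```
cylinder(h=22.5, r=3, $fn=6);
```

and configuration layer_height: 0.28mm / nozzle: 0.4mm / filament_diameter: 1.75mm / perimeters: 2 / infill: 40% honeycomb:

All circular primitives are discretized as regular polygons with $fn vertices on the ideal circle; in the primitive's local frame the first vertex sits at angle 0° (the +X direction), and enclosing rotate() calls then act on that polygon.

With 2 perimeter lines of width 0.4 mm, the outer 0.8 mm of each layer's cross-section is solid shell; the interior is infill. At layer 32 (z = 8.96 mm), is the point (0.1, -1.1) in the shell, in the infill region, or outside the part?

At z = 8.96 mm: the r=3 cylinder gives a regular 6-gon of circumradius 3 (constant along its height). Overall, the cross-section is a single solid region. The nearest boundary edge runs (-1.50, -2.60)→(1.50, -2.60); distance from the point to it = 1.50 mm. The point is inside the cross-section and 1.50 mm from the nearest boundary — more than the 0.8 mm shell width (2 × 0.4), so it's in the infill interior.

infill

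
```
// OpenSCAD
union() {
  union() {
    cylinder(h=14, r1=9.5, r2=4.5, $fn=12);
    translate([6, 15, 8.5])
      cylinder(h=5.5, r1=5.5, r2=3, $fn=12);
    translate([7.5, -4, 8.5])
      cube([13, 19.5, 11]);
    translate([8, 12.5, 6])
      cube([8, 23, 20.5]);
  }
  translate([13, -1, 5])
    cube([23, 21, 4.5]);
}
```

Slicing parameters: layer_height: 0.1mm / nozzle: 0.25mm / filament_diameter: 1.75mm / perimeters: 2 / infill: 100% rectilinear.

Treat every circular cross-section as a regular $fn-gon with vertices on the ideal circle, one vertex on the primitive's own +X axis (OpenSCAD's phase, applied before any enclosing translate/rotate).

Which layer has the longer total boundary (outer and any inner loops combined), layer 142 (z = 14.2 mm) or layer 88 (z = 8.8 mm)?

layer 88 (z = 8.8 mm)

Layer 142 (z = 14.2): the cone does not reach this height (z outside [0, 14]); the cone at (6, 15) does not reach this height (z outside [8.5, 14]); the 13×19.5 cube at (7.5, -4) contributes its full rectangle (perimeter 65.00 mm); the cube at (8, 12.5) is present — its section is the full 8×23 rectangle (perimeter 62.00 mm); Combining (union): the regions partially overlap (shared area 24.00 mm²), so the edge portions inside another operand are dropped and the merged outline is re-measured after clipping — boundary = 105.00 mm; the cube at (13, -1) is not intersected at this z (z outside [5, 9.5]); Combining (union): only that combined region is present, so the union is just that shape — boundary = 105.00 mm. So its perimeter = 105.00 mm. Layer 88 (z = 8.8): the cone: at t=0.629 of its height the radius interpolates to r₁+(r₂−r₁)t = 6.357, giving a regular 12-gon of that circumradius (perimeter = 2·12·6.357·sin(180°/12) = 39.49 mm); the cone at (6, 15) contributes a regular 12-gon of circumradius 5.364 (interpolated between r1=5.5 and r2=3 at t=0.055) (perimeter = 2·12·5.364·sin(180°/12) = 33.32 mm); the 13×19.5 cube at (7.5, -4) contributes its full rectangle (perimeter 65.00 mm); the cube at (8, 12.5) is present — its section is the full 8×23 rectangle (perimeter 62.00 mm); Taking the union: the regions partially overlap (shared area 49.47 mm²), so the edge portions inside another operand are dropped and the merged outline is re-measured after clipping — boundary = 154.48 mm; the cube at (13, -1) (footprint 23×21) is included at this height (perimeter 88.00 mm); Combining (union): the regions partially overlap (shared area 137.25 mm²), so the edge portions inside another operand are dropped and the merged outline is re-measured after clipping — boundary = 185.48 mm. So its perimeter = 185.48 mm. Layer 88 is larger (185.48 vs 105.00 mm).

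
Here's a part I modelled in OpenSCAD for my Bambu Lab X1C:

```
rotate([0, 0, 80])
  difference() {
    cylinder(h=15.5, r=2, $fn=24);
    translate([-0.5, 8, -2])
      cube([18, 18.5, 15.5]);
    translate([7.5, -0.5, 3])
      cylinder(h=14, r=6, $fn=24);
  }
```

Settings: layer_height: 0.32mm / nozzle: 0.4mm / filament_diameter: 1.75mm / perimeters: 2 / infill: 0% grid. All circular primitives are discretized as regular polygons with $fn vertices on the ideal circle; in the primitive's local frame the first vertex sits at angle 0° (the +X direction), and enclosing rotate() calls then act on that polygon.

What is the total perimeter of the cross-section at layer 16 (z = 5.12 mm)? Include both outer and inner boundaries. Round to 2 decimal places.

12.40 mm

At z = 5.12 mm: the r=2 cylinder contributes a regular 24-gon of circumradius 2 (perimeter = 2·24·2.000·sin(180°/24) = 12.53 mm); the cube at (-0.5, 8) (footprint 18×18.5) is included at this height (perimeter 73.00 mm); the r=6 cylinder at (7.5, -0.5) gives a regular 24-gon of circumradius 6 (constant along its height) (perimeter = 2·24·6.000·sin(180°/24) = 37.59 mm); After the difference (first − rest): starting from the r=2 cylinder, the 18×18.5 cube at (-0.5, 8) misses the remaining region (no effect); the r=6 cylinder at (7.5, -0.5) partially overlaps it — only the 0.65 mm² overlap (of its 111.81 mm²) is removed, clipping the outline — boundary = 12.40 mm; (whole slice rotated 80° about Z — lengths, areas and connectivity unchanged). Overall, the cross-section is a single solid region. Total boundary length (outer) = 12.40 mm.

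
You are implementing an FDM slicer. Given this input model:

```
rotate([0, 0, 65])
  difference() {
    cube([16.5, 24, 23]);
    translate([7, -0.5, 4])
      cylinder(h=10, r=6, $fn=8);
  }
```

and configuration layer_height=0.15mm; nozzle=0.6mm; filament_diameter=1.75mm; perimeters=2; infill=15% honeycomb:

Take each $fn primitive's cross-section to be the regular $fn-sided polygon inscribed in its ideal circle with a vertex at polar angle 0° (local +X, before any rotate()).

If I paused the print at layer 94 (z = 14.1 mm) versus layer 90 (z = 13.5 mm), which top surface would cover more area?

layer 94 (z = 14.1 mm)

Layer 94 (z = 14.1): the 16.5×24 cube contributes its full rectangle (area 396.00 mm²); the cylinder at (7, -0.5) does not reach this height (z outside [4, 14]); Taking the first minus the rest: none of the subtracted shapes is present at this height, so the 16.5×24 cube is unchanged — area = 396.00 mm²; (rotated 65° about Z; rotation is an isometry so areas/perimeters/island counts are preserved). So its area = 396.00 mm². Layer 90 (z = 13.5): the cube is present — its section is the full 16.5×24 rectangle (area 396.00 mm²); the r=6 cylinder at (7, -0.5) gives a regular 8-gon of circumradius 6 (constant along its height) (area = (8/2)·6.000²·sin(360°/8) = 101.82 mm²); After the difference (first − rest): starting from the 16.5×24 cube (396.00 mm²), the r=6 cylinder at (7, -0.5) partially overlaps it — only the 45.02 mm² overlap (of its 101.82 mm²) is removed, clipping the outline — area = 350.98 mm²; (rotated 65° about Z; rotation is an isometry so areas/perimeters/island counts are preserved). So its area = 350.98 mm². Layer 94 is larger (396.00 vs 350.98 mm²).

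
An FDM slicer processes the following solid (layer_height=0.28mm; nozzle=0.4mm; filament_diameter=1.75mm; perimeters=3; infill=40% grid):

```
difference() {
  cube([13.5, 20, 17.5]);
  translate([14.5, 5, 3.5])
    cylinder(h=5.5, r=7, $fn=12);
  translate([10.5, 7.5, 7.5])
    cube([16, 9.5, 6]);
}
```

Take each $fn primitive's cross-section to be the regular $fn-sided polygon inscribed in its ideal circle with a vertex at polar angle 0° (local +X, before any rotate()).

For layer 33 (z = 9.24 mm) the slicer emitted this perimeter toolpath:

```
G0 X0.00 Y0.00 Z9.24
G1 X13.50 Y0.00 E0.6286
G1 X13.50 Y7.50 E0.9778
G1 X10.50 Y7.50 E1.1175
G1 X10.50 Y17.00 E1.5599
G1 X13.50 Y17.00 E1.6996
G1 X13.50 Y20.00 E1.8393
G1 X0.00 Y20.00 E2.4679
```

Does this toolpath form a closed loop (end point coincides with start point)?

Start point (G0): (0.00, 0.00). End point (last G1): the path does not return to the start — open.

no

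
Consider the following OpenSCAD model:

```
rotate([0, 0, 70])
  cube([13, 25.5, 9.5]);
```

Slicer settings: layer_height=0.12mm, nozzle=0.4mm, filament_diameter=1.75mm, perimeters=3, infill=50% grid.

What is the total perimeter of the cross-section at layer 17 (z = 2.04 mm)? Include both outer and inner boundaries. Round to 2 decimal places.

77.00 mm

At z = 2.04 mm: the cube (footprint 13×25.5) is included at this height (perimeter 77.00 mm); (whole slice rotated 70° about Z — lengths, areas and connectivity unchanged). Overall, the cross-section is a single solid region. Total boundary length (outer) = 77.00 mm.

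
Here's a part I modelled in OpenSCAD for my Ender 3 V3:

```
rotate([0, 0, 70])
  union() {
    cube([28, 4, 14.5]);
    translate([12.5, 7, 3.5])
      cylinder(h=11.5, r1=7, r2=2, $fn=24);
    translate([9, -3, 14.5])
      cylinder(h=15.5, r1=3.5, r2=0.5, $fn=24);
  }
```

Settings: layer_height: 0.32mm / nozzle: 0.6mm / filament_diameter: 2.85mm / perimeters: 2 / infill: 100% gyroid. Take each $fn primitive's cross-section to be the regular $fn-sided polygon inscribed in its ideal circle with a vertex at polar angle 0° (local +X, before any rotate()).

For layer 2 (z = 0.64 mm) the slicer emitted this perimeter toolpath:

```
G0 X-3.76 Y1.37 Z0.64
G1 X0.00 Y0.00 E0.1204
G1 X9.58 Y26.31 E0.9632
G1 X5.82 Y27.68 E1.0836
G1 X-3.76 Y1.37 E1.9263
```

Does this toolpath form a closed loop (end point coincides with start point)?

Start point (G0): (-3.76, 1.37). End point (last G1): the path returns to the start — closed.

yes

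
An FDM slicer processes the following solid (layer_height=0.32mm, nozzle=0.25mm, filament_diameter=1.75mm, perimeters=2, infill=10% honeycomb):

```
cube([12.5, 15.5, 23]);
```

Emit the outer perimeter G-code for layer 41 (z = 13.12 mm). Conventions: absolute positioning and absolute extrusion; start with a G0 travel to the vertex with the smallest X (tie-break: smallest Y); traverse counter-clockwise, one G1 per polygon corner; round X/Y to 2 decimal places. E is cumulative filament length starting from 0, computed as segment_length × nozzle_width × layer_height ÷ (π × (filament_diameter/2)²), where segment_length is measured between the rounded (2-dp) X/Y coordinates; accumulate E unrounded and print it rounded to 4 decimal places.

G0 X0.00 Y0.00 Z13.12
G1 X12.50 Y0.00 E0.4158
G1 X12.50 Y15.50 E0.9313
G1 X0.00 Y15.50 E1.3470
G1 X0.00 Y0.00 E1.8626

At z = 13.12 mm: the cube (footprint 12.5×15.5) is included at this height. The outline is a single polygon with 4 vertices. Extrusion per mm of travel: 0.25 × 0.32 / (π × 0.875²) = 0.033260. Accumulating E over each segment gives final E = 1.8626.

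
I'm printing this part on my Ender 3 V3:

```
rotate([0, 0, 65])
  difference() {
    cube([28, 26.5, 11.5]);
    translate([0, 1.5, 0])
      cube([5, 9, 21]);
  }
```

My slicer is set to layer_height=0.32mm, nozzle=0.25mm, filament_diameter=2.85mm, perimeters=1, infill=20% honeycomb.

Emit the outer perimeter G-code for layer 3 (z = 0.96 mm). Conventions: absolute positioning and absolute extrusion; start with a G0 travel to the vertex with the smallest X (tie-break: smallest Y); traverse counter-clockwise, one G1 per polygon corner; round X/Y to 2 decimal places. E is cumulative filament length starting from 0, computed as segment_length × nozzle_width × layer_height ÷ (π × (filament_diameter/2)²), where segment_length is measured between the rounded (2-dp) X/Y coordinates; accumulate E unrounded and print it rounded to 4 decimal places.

At z = 0.96 mm: the cube is present — its section is the full 28×26.5 rectangle; the cube at (0, 1.5) (footprint 5×9) is included at this height; After the difference (first − rest): starting from the 28×26.5 cube, the 5×9 cube at (0, 1.5) lies inside it touching the edge (removes its full 45.00 mm²) — 1 connected region; (rotated 65° about Z; rotation is an isometry so areas/perimeters/island counts are preserved). The outline is a single polygon with 8 vertices. Extrusion per mm of travel: 0.25 × 0.32 / (π × 1.425²) = 0.012540. Accumulating E over each segment gives final E = 1.4923.

G0 X-24.02 Y11.20 Z0.96
G1 X-9.52 Y4.44 E0.2006
G1 X-7.40 Y8.97 E0.2633
G1 X0.75 Y5.17 E0.3761
G1 X-1.36 Y0.63 E0.4389
G1 X0.00 Y0.00 E0.4577
G1 X11.83 Y25.38 E0.8088
G1 X-12.18 Y36.58 E1.1411
G1 X-24.02 Y11.20 E1.4923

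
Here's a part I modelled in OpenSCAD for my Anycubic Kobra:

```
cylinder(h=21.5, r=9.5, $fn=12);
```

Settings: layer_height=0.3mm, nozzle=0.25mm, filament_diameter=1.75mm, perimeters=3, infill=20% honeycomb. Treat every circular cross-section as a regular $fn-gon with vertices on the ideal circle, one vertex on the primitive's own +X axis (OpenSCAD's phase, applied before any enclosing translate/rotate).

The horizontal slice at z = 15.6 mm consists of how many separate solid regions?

1

At z = 15.6 mm: the r=9.5 cylinder gives a regular 12-gon of circumradius 9.5 (constant along its height). The result has 1 disconnected region.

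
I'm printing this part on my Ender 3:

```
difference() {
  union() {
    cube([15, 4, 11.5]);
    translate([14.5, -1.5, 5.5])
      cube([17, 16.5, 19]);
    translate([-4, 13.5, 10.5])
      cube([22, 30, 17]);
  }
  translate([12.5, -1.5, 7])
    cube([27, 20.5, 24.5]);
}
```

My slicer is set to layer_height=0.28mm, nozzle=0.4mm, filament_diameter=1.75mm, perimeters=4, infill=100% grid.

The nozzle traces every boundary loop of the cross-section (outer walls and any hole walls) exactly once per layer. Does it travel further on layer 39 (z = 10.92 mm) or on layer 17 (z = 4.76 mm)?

Layer 39 (z = 10.92): the 15×4 cube contributes its full rectangle (perimeter 38.00 mm); the 17×16.5 cube at (14.5, -1.5) contributes its full rectangle (perimeter 67.00 mm); the cube at (-4, 13.5) is present — its section is the full 22×30 rectangle (perimeter 104.00 mm); Merging all regions: the regions partially overlap (shared area 7.25 mm²), so the edge portions inside another operand are dropped and the merged outline is re-measured after clipping — boundary = 190.00 mm; the 27×20.5 cube at (12.5, -1.5) contributes its full rectangle (perimeter 95.00 mm); Subtracting the remaining from the first: starting from that combined region, the 27×20.5 cube at (12.5, -1.5) partially overlaps it — only the 313.50 mm² overlap (of its 553.50 mm²) is removed, clipping the outline — boundary = 137.00 mm. So its perimeter = 137.00 mm. Layer 17 (z = 4.76): the cube (footprint 15×4) is included at this height (perimeter 38.00 mm); the cube at (14.5, -1.5) is not intersected at this z (z outside [5.5, 24.5]); the cube at (-4, 13.5) is not intersected at this z (z outside [10.5, 27.5]); Merging all regions: only the 15×4 cube is present, so the union is just that shape — boundary = 38.00 mm; the cube at (12.5, -1.5) does not reach this height (z outside [7, 31.5]); Subtracting the remaining from the first: none of the subtracted shapes is present at this height, so that combined region is unchanged — boundary = 38.00 mm. So its perimeter = 38.00 mm. Layer 39 is larger (137.00 vs 38.00 mm).

layer 39 (z = 10.92 mm)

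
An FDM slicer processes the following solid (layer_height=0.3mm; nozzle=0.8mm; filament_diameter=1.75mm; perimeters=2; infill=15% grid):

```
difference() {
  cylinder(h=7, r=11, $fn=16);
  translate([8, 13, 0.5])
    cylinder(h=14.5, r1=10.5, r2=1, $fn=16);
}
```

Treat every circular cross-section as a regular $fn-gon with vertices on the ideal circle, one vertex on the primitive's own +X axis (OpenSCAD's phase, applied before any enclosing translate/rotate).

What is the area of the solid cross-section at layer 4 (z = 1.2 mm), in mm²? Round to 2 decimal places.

At z = 1.2 mm: the r=11 cylinder contributes a regular 16-gon of circumradius 11 (area = (16/2)·11.000²·sin(360°/16) = 370.44 mm²); the cone at (8, 13) (r1=10.5→r2=1) has section circumradius 10.041 here — a regular 16-gon (area = (16/2)·10.041²·sin(360°/16) = 308.69 mm²); Subtracting the remaining from the first: starting from the r=11 cylinder (370.44 mm²), the cone at (8, 13) partially overlaps it — only the 53.28 mm² overlap (of its 308.69 mm²) is removed, clipping the outline — area = 317.16 mm². Overall, the cross-section is a single solid region. Net area = 317.16 mm².

317.16 mm²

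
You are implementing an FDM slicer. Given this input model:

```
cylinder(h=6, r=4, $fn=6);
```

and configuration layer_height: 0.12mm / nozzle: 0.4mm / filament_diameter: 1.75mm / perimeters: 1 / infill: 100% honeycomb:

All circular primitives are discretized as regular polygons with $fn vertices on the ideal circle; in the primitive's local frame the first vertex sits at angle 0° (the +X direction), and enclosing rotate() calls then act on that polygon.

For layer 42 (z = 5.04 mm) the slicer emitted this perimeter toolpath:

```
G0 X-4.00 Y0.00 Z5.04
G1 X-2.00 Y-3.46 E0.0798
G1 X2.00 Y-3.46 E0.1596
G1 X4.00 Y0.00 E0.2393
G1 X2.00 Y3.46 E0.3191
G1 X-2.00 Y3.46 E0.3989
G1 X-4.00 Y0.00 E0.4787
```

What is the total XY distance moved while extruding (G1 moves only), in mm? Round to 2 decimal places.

Sum the Euclidean lengths of each G1 segment: total = 23.99 mm.

23.99 mm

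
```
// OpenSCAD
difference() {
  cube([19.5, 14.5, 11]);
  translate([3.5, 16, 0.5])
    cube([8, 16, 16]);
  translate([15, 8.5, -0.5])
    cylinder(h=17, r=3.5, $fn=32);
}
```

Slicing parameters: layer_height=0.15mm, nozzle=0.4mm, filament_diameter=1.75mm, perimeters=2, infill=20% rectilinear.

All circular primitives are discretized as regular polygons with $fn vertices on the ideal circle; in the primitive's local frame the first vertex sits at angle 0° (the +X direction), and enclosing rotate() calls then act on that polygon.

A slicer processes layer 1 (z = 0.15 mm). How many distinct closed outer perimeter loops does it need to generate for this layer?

1

At z = 0.15 mm: the 19.5×14.5 cube contributes its full rectangle; the cube at (3.5, 16) does not reach this height (z outside [0.5, 16.5]); the r=3.5 cylinder at (15, 8.5) contributes a regular 32-gon of circumradius 3.5; Subtracting the remaining from the first: starting from the 19.5×14.5 cube, the r=3.5 cylinder at (15, 8.5) lies wholly inside it (removes its full 38.24 mm² and its 21.96 mm outline becomes a hole wall) — 1 connected region with 1 hole. The result has 1 disconnected region.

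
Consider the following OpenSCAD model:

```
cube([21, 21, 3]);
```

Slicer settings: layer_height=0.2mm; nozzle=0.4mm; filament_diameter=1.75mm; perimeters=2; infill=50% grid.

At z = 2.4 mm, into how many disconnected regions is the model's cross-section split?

At z = 2.4 mm: the cube (footprint 21×21) is included at this height. The result has 1 disconnected region.

1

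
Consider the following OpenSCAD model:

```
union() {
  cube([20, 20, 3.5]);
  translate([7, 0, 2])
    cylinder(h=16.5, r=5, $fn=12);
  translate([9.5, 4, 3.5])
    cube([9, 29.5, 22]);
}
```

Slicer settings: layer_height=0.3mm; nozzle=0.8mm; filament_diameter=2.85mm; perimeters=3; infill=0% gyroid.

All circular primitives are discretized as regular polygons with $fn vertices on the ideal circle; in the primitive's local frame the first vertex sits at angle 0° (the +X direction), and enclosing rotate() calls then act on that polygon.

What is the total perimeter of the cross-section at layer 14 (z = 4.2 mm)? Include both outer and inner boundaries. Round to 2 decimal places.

At z = 4.2 mm: the cube does not reach this height (z outside [0, 3.5]); the cylinder at (7, 0): section is a regular 12-gon, circumradius r=5 (perimeter = 2·12·5.000·sin(180°/12) = 31.06 mm); the 9×29.5 cube at (9.5, 4) contributes its full rectangle (perimeter 77.00 mm); Merging all regions: the regions partially overlap (shared area 0.05 mm²), so the edge portions inside another operand are dropped and the merged outline is re-measured after clipping — boundary = 106.93 mm. Overall, the cross-section is a single solid region. Total boundary length (outer) = 106.93 mm.

106.93 mm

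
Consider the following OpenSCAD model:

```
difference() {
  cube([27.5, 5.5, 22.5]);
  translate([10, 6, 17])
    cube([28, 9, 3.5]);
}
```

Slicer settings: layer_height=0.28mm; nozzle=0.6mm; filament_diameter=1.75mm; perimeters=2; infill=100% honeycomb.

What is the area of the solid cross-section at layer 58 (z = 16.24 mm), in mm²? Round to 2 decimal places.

At z = 16.24 mm: the 27.5×5.5 cube contributes its full rectangle (area 151.25 mm²); the cube at (10, 6) is not intersected at this z (z outside [17, 20.5]); Subtracting the remaining from the first: none of the subtracted shapes is present at this height, so the 27.5×5.5 cube is unchanged — area = 151.25 mm². Overall, the cross-section is a single solid region. Net area = 151.25 mm².

151.25 mm²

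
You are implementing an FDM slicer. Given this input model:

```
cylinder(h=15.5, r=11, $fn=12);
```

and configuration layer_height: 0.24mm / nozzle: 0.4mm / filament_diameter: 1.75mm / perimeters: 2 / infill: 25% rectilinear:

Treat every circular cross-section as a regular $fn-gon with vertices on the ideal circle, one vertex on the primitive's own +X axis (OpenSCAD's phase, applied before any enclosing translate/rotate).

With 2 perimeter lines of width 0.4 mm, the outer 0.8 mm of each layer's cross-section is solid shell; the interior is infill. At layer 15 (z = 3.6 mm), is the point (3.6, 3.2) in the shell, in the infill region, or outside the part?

infill

At z = 3.6 mm: the r=11 cylinder contributes a regular 12-gon of circumradius 11. Overall, the cross-section is a single solid region. The nearest boundary edge runs (9.53, 5.50)→(5.50, 9.53); distance from the point to it = 5.82 mm. The point is inside the cross-section and 5.82 mm from the nearest boundary — more than the 0.8 mm shell width (2 × 0.4), so it's in the infill interior.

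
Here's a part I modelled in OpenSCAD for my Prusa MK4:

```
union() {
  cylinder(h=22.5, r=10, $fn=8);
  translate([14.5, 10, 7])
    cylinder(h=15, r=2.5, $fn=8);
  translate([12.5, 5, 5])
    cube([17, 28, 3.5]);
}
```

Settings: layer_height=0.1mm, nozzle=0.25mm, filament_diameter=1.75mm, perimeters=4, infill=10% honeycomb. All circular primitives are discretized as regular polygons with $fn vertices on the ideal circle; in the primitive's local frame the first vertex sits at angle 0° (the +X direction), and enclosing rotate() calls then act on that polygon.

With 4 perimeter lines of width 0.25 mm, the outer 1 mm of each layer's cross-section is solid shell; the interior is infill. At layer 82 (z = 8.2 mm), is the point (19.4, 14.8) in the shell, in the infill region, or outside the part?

infill

At z = 8.2 mm: the r=10 cylinder contributes a regular 8-gon of circumradius 10; the r=2.5 cylinder at (14.5, 10) contributes a regular 8-gon of circumradius 2.5; the cube at (12.5, 5) (footprint 17×28) is included at this height; Merging all regions: the regions partially overlap (shared area 17.07 mm²), so overlapping operands fuse into one piece — 2 connected regions. Overall, the cross-section has 2 separate islands. The nearest boundary edge runs (12.50, 11.21)→(12.50, 33.00); distance from the point to it = 6.90 mm. (Shell/infill is judged within the island containing the point — the largest one.) The point is inside the cross-section and 6.90 mm from the nearest boundary — more than the 1 mm shell width (4 × 0.25), so it's in the infill interior.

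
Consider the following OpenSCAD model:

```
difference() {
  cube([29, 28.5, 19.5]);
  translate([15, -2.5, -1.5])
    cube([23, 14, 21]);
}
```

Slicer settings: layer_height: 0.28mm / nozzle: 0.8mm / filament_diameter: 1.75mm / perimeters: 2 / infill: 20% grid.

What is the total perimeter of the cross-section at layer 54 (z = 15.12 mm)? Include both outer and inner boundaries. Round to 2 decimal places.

At z = 15.12 mm: the cube is present — its section is the full 29×28.5 rectangle (perimeter 115.00 mm); the cube at (15, -2.5) is present — its section is the full 23×14 rectangle (perimeter 74.00 mm); Taking the first minus the rest: starting from the 29×28.5 cube, the 23×14 cube at (15, -2.5) partially overlaps it — only the 161.00 mm² overlap (of its 322.00 mm²) is removed, clipping the outline — boundary = 115.00 mm. Overall, the cross-section is a single solid region. Total boundary length (outer) = 115.00 mm.

115.00 mm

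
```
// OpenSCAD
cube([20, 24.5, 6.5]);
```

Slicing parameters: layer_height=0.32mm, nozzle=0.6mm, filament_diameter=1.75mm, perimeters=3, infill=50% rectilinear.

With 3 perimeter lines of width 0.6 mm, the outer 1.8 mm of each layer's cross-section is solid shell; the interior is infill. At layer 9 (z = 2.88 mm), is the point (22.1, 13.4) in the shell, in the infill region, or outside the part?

At z = 2.88 mm: the 20×24.5 cube contributes its full rectangle. Overall, the cross-section is a single solid region. The nearest boundary edge runs (20.00, 0.00)→(20.00, 24.50); distance from the point to it = 2.10 mm. The point is not inside any of the regions above, so it lies outside the cross-section (2.10 mm from the nearest boundary).

outside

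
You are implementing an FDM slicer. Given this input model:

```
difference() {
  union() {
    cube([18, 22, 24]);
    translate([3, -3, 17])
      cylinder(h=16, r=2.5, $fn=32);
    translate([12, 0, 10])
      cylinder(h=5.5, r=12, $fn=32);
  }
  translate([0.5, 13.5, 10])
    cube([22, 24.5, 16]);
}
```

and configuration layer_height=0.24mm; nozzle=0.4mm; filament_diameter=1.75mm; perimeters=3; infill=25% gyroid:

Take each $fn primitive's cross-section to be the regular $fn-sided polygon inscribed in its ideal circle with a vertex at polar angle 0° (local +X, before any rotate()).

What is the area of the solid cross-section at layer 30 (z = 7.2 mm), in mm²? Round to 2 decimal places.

396.00 mm²

At z = 7.2 mm: the cube (footprint 18×22) is included at this height (area 396.00 mm²); the cylinder at (3, -3) is absent (z outside [17, 33]); the cylinder at (12, 0) is absent (z outside [10, 15.5]); Combining (union): only the 18×22 cube is present, so the union is just that shape — area = 396.00 mm²; the cube at (0.5, 13.5) is not intersected at this z (z outside [10, 26]); Subtracting the remaining from the first: none of the subtracted shapes is present at this height, so the result so far is unchanged — area = 396.00 mm². Overall, the cross-section is a single solid region. Net area = 396.00 mm².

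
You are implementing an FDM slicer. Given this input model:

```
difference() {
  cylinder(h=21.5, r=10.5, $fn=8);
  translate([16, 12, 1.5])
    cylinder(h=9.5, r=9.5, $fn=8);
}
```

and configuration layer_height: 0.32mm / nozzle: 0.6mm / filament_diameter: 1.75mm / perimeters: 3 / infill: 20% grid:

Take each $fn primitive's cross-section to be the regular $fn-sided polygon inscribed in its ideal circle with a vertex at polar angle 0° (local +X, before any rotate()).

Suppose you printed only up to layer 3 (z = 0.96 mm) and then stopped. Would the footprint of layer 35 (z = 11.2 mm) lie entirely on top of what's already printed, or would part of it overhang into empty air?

Compare the two slices. At z = 0.96: the cylinder: section is a regular 8-gon, circumradius r=10.5 (area = (8/2)·10.500²·sin(360°/8) = 311.83 mm²); the cylinder at (16, 12) is absent (z outside [1.5, 11]); Taking the first minus the rest: none of the subtracted shapes is present at this height, so the r=10.5 cylinder is unchanged — area = 311.83 mm². At z = 11.2: the r=10.5 cylinder contributes a regular 8-gon of circumradius 10.5 (area = (8/2)·10.500²·sin(360°/8) = 311.83 mm²); the cylinder at (16, 12) is not intersected at this z (z outside [1.5, 11]); After the difference (first − rest): none of the subtracted shapes is present at this height, so the r=10.5 cylinder is unchanged — area = 311.83 mm². Checking containment: the cross-section at z = 11.2 is a subset of the cross-section at z = 0.96.

entirely on top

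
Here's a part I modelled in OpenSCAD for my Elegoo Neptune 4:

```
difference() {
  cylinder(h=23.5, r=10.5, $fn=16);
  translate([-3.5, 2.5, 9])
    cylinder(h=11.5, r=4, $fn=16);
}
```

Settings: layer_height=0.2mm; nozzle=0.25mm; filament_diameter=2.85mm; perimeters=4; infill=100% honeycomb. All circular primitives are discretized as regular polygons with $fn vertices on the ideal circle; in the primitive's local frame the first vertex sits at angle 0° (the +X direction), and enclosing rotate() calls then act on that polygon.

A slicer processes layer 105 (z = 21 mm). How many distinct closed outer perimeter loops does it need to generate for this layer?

1

At z = 21 mm: the cylinder: section is a regular 16-gon, circumradius r=10.5; the cylinder at (-3.5, 2.5) does not reach this height (z outside [9, 20.5]); After the difference (first − rest): none of the subtracted shapes is present at this height, so the r=10.5 cylinder is unchanged — 1 connected region. The result has 1 disconnected region.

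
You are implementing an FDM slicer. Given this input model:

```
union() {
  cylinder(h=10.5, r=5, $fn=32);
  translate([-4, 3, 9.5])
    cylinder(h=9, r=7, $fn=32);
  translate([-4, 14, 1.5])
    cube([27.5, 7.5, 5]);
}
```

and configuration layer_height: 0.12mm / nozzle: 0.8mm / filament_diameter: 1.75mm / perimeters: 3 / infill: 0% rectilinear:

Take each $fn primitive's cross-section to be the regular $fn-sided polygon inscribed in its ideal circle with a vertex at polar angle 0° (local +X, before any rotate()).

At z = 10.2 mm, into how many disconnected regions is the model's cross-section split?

At z = 10.2 mm: the cylinder: section is a regular 32-gon, circumradius r=5; the r=7 cylinder at (-4, 3) gives a regular 32-gon of circumradius 7 (constant along its height); the cube at (-4, 14) is absent (z outside [1.5, 6.5]); Taking the union: the regions partially overlap (shared area 52.25 mm²), so overlapping operands fuse into one piece — 1 connected region. The result has 1 disconnected region.

1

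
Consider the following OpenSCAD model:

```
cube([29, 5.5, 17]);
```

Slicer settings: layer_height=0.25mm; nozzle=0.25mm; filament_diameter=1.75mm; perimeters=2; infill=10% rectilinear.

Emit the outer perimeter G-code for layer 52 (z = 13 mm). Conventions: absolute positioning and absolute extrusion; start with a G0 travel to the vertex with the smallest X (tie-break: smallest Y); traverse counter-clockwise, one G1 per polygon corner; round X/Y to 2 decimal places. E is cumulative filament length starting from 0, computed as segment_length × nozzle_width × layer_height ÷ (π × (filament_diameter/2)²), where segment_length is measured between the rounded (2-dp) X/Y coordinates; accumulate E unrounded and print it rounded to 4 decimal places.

At z = 13 mm: the cube is present — its section is the full 29×5.5 rectangle. The outline is a single polygon with 4 vertices. Extrusion per mm of travel: 0.25 × 0.25 / (π × 0.875²) = 0.025984. Accumulating E over each segment gives final E = 1.7929.

G0 X0.00 Y0.00 Z13.00
G1 X29.00 Y0.00 E0.7535
G1 X29.00 Y5.50 E0.8965
G1 X0.00 Y5.50 E1.6500
G1 X0.00 Y0.00 E1.7929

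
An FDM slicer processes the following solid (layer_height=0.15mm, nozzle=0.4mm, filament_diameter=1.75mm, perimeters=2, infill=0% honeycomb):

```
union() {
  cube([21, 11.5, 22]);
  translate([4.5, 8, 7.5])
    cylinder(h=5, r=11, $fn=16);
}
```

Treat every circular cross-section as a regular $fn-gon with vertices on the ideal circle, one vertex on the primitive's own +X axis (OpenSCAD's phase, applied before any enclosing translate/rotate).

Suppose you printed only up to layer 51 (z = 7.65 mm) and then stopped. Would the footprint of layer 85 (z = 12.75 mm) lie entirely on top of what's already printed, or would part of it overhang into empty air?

entirely on top

Compare the two slices. At z = 7.65: the cube (footprint 21×11.5) is included at this height (area 241.50 mm²); the r=11 cylinder at (4.5, 8) gives a regular 16-gon of circumradius 11 (constant along its height) (area = (16/2)·11.000²·sin(360°/16) = 370.44 mm²); Taking the union: the regions partially overlap — summed areas 611.94 mm² minus the doubly-counted overlap 167.27 mm² gives 444.66 mm² — area = 444.66 mm². At z = 12.75: the cube is present — its section is the full 21×11.5 rectangle (area 241.50 mm²); the cylinder at (4.5, 8) does not reach this height (z outside [7.5, 12.5]); Taking the union: only the 21×11.5 cube is present, so the union is just that shape — area = 241.50 mm². Checking containment: the cross-section at z = 12.75 is a subset of the cross-section at z = 7.65.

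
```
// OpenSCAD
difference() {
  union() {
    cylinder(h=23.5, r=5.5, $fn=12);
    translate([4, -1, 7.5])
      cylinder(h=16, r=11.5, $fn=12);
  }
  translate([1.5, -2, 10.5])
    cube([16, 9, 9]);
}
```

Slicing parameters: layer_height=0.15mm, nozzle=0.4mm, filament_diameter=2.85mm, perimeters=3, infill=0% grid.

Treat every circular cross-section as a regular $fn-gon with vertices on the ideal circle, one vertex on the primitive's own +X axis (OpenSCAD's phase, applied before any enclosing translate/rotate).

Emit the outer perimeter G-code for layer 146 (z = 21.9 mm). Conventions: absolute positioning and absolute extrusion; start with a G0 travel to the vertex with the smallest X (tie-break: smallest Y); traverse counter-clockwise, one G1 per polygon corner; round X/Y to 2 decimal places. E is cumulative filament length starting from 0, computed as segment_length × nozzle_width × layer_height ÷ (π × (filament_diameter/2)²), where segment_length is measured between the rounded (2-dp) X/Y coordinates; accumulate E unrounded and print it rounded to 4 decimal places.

G0 X-7.50 Y-1.00 Z21.90
G1 X-5.96 Y-6.75 E0.0560
G1 X-1.75 Y-10.96 E0.1120
G1 X4.00 Y-12.50 E0.1680
G1 X9.75 Y-10.96 E0.2240
G1 X13.96 Y-6.75 E0.2800
G1 X15.50 Y-1.00 E0.3359
G1 X13.96 Y4.75 E0.3919
G1 X9.75 Y8.96 E0.4479
G1 X4.00 Y10.50 E0.5039
G1 X-1.75 Y8.96 E0.5599
G1 X-5.96 Y4.75 E0.6159
G1 X-7.50 Y-1.00 E0.6719

At z = 21.9 mm: the r=5.5 cylinder contributes a regular 12-gon of circumradius 5.5; the cylinder at (4, -1): section is a regular 12-gon, circumradius r=11.5; Merging all regions: the r=5.5 cylinder lies entirely inside the r=11.5 cylinder at (4, -1), so the union is just the r=11.5 cylinder at (4, -1) — 1 connected region; the cube at (1.5, -2) is not intersected at this z (z outside [10.5, 19.5]); After the difference (first − rest): none of the subtracted shapes is present at this height, so the result so far is unchanged — 1 connected region. The outline is a single polygon with 12 vertices. Extrusion per mm of travel: 0.4 × 0.15 / (π × 1.425²) = 0.009405. Accumulating E over each segment gives final E = 0.6719.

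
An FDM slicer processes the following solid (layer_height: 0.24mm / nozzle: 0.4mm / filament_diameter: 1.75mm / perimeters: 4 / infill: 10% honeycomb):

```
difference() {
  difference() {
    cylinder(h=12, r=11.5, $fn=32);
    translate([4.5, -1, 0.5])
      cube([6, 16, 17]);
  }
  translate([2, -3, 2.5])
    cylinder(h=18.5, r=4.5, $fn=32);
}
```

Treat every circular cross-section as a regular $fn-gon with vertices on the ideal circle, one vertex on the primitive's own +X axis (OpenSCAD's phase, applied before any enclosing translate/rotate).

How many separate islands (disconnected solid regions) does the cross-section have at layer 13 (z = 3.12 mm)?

At z = 3.12 mm: the r=11.5 cylinder gives a regular 32-gon of circumradius 11.5 (constant along its height); the cube at (4.5, -1) is present — its section is the full 6×16 rectangle; Taking the first minus the rest: starting from the r=11.5 cylinder, the 6×16 cube at (4.5, -1) partially overlaps it — only the 55.99 mm² overlap (of its 96.00 mm²) is removed, clipping the outline — 1 connected region; the cylinder at (2, -3): section is a regular 32-gon, circumradius r=4.5; After the difference (first − rest): starting from that combined region, the r=4.5 cylinder at (2, -3) partially overlaps it — only the 61.67 mm² overlap (of its 63.21 mm²) is removed, clipping the outline — 1 connected region. Overall, the cross-section is a single solid region. Island count = 1.

1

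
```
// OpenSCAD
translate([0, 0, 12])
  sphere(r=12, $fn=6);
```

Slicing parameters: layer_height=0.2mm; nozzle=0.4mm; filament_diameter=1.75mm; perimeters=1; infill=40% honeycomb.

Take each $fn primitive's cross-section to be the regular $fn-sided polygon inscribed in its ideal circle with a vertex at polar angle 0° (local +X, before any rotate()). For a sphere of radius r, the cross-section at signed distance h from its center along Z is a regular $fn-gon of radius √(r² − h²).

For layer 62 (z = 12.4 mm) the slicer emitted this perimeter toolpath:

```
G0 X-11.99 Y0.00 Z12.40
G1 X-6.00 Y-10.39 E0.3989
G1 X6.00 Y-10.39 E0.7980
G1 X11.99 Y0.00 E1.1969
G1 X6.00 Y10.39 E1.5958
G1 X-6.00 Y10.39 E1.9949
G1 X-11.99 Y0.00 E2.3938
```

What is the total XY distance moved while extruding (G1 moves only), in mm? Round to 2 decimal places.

71.97 mm

Sum the Euclidean lengths of each G1 segment: total = 71.97 mm.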